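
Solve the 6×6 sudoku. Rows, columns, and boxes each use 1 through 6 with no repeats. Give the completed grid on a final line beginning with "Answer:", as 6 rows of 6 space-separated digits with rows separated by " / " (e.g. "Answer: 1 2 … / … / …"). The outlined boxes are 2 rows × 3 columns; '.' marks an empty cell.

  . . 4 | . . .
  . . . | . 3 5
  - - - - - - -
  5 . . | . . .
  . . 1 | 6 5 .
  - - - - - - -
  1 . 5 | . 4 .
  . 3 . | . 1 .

Step 1. [r3c5∈{2}] r3c5 is down to just 2 ⇒ r3c5=2.
Step 2. [r3c3∈{3,6}] across col 3, 3 lands solely at r3c3. So r3c3=3.
Step 3. [r3c2∈{4,6}] in row 3, 6 fits only at r3c2. So r3c2=6.
Step 4. [r5c2∈{2}] only 2 remains possible at r5c2, so r5c2=2.
Step 5. [r2c3∈{2,6}] col 3 places 2 nowhere but r2c3. So r2c3=2.
Step 6. [r5c6∈{3,6}] in row 5, 6 fits only at r5c6, so r5c6=6.
Step 7. [r6c1∈{4,6}] 4 has one home in row 6: r6c1 ⇒ r6c1=4.
Step 8. [r6c6∈{2}] r6c6 has the single candidate 2 ⇒ r6c6=2.
Step 9. [r1c6∈{1}] r1c6's peers cover all but 1. So r1c6=1.
Step 10. [r3c6∈{4}] r3c6 is down to just 4 ⇒ r3c6=4.
Step 11. [r2c1∈{6}] r2c1 has the single candidate 6 ⇒ r2c1=6.
Step 12. [r3c4∈{1}] r3c4 has the single candidate 1. So r3c4=1.
Step 13. [r4c2∈{4}] r4c2 is down to just 4 ⇒ r4c2=4.
Step 14. [r1c1∈{3}] r1c1's peers cover all but 3, so r1c1=3.
Step 15. [r6c3∈{6}] nothing but 6 survives at r6c3. So r6c3=6.
Step 16. [r1c2∈{5}] r1c2 is down to just 5. So r1c2=5.
Step 17. [r5c4∈{3}] r5c4 has the single candidate 3 ⇒ r5c4=3.
Step 18. [r2c2∈{1}] nothing but 1 survives at r2c2. So r2c2=1.
Step 19. [r2c4∈{4}] only 4 remains possible at r2c4. So r2c4=4.
Step 20. [r4c1∈{2}] r4c1 is down to just 2, so r4c1=2.
Step 21. [r6c4∈{5}] r6c4 has the single candidate 5, so r6c4=5.
Step 22. [r4c6∈{3}] only 3 remains possible at r4c6. So r4c6=3.
Step 23. [r1c5∈{6}] nothing but 6 survives at r1c5 ⇒ r1c5=6.
Step 24. [r1c4∈{2}] r1c4 has the single candidate 2 ⇒ r1c4=2.

Answer: 3 5 4 2 6 1 / 6 1 2 4 3 5 / 5 6 3 1 2 4 / 2 4 1 6 5 3 / 1 2 5 3 4 6 / 4 3 6 5 1 2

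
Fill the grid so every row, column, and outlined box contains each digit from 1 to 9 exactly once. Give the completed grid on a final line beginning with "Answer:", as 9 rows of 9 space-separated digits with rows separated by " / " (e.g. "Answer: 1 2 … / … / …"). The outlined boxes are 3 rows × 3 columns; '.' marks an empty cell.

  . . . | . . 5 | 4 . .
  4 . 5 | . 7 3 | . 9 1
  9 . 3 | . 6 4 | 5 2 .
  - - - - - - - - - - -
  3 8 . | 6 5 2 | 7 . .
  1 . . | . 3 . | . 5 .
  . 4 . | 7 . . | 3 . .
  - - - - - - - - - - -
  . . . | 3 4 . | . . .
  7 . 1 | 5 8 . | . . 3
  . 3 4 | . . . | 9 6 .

Step 1. [r7c2∈{2,5,6,9}] across col 2, 5 lands solely at r7c2. So r7c2=5.
Step 2. [r4c3∈{9}] only 9 remains possible at r4c3. So r4c3=9.
Step 3. [r7c6∈{1,6,7,9}] row 7 places 9 nowhere but r7c6. So r7c6=9.
Step 4. [r8c7∈{2}] r8c7 has the single candidate 2 ⇒ r8c7=2.
Step 5. [r5c6∈{8}] r5c6's peers cover all but 8. So r5c6=8.
Step 6. [r5c7∈{6}] nothing but 6 survives at r5c7. So r5c7=6.
Step 7. [r1c9∈{6,7,8}] col 9 places 6 nowhere but r1c9. So r1c9=6.
Step 8. [r2c7∈{8}] nothing but 8 survives at r2c7, so r2c7=8.
Step 9. [r2c4∈{2}] r2c4 has the single candidate 2 ⇒ r2c4=2.
Step 10. [r9c4∈{1}] only 1 remains possible at r9c4 ⇒ r9c4=1.
Step 11. [r3c9∈{7}] nothing but 7 survives at r3c9, so r3c9=7.
Step 12. [r7c9∈{8}] only 8 remains possible at r7c9, so r7c9=8.
Step 13. [r1c3∈{2,7,8}] r1c3 is the only open cell in col 3 admitting 8 ⇒ r1c3=8.
Step 14. [r1c1∈{2}] r1c1 is down to just 2 ⇒ r1c1=2.
Step 15. [r5c2∈{2,7}] across col 2, 2 lands solely at r5c2. So r5c2=2.
Step 16. [r1c5∈{1,9}] in box 2, 1 fits only at r1c5, so r1c5=1.
Step 17. [r7c1∈{6}] only 6 remains possible at r7c1 ⇒ r7c1=6.
Step 18. [r4c8∈{1,4}] 1 has one home in row 4: r4c8. So r4c8=1.
Step 19. [r5c4∈{4,9}] r5c4 is the only open cell in col 4 admitting 4 ⇒ r5c4=4.
Step 20. [r6c9∈{2,9}] across row 6, 2 lands solely at r6c9 ⇒ r6c9=2.
Step 21. [r6c6∈{1}] r6c6's peers cover all but 1 ⇒ r6c6=1.
Step 22. [r7c7∈{1}] r7c7's peers cover all but 1, so r7c7=1.
Step 23. [r7c8∈{7}] nothing but 7 survives at r7c8. So r7c8=7.
Step 24. [r5c9∈{9}] nothing but 9 survives at r5c9. So r5c9=9.
Step 25. [r6c1∈{5}] only 5 remains possible at r6c1, so r6c1=5.
Step 26. [r9c1∈{8}] r9c1's peers cover all but 8, so r9c1=8.
Step 27. [r8c8∈{4}] r8c8 is down to just 4, so r8c8=4.
Step 28. [r9c5∈{2}] nothing but 2 survives at r9c5. So r9c5=2.
Step 29. [r8c2∈{9}] r8c2 has the single candidate 9. So r8c2=9.
Step 30. [r5c3∈{7}] r5c3 is down to just 7. So r5c3=7.
Step 31. [r6c3∈{6}] r6c3 has the single candidate 6. So r6c3=6.
Step 32. [r3c4∈{8}] r3c4's peers cover all but 8. So r3c4=8.
Step 33. [r1c4∈{9}] r1c4 is down to just 9, so r1c4=9.
Step 34. [r9c6∈{7}] nothing but 7 survives at r9c6. So r9c6=7.
Step 35. [r9c9∈{5}] r9c9 is down to just 5, so r9c9=5.
Step 36. [r6c8∈{8}] nothing but 8 survives at r6c8 ⇒ r6c8=8.
Step 37. [r3c2∈{1}] r3c2 is down to just 1, so r3c2=1.
Step 38. [r1c8∈{3}] only 3 remains possible at r1c8 ⇒ r1c8=3.
Step 39. [r6c5∈{9}] r6c5's peers cover all but 9. So r6c5=9.
Step 40. [r2c2∈{6}] r2c2's peers cover all but 6 ⇒ r2c2=6.
Step 41. [r4c9∈{4}] r4c9 has the single candidate 4 ⇒ r4c9=4.
Step 42. [r7c3∈{2}] nothing but 2 survives at r7c3, so r7c3=2.
Step 43. [r8c6∈{6}] nothing but 6 survives at r8c6, so r8c6=6.
Step 44. [r1c2∈{7}] only 7 remains possible at r1c2. So r1c2=7.

Answer: 2 7 8 9 1 5 4 3 6 / 4 6 5 2 7 3 8 9 1 / 9 1 3 8 6 4 5 2 7 / 3 8 9 6 5 2 7 1 4 / 1 2 7 4 3 8 6 5 9 / 5 4 6 7 9 1 3 8 2 / 6 5 2 3 4 9 1 7 8 / 7 9 1 5 8 6 2 4 3 / 8 3 4 1 2 7 9 6 5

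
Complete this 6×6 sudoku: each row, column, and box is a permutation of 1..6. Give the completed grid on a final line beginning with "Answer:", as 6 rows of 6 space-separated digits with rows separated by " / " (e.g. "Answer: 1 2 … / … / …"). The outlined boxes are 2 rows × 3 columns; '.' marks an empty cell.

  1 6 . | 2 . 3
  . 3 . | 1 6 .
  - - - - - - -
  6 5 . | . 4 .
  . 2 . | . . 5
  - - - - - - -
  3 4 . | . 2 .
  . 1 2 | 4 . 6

Step 1. [r1c3∈{4,5}] r1c3 is the only open cell in row 1 admitting 4. So r1c3=4.
Step 2. [r4c5∈{1,3}] col 5 places 1 nowhere but r4c5, so r4c5=1.
Step 3. [r6c1∈{5}] r6c1 has the single candidate 5, so r6c1=5.
Step 4. [r3c4∈{3}] only 3 remains possible at r3c4. So r3c4=3.
Step 5. [r5c6∈{1}] r5c6 has the single candidate 1, so r5c6=1.
Step 6. [r4c3∈{3}] only 3 remains possible at r4c3. So r4c3=3.
Step 7. [r5c4∈{5}] nothing but 5 survives at r5c4. So r5c4=5.
Step 8. [r4c4∈{6}] nothing but 6 survives at r4c4 ⇒ r4c4=6.
Step 9. [r2c1∈{2}] r2c1 has the single candidate 2. So r2c1=2.
Step 10. [r3c6∈{2}] nothing but 2 survives at r3c6. So r3c6=2.
Step 11. [r3c3∈{1}] nothing but 1 survives at r3c3, so r3c3=1.
Step 12. [r2c6∈{4}] nothing but 4 survives at r2c6, so r2c6=4.
Step 13. [r4c1∈{4}] r4c1 is down to just 4 ⇒ r4c1=4.
Step 14. [r1c5∈{5}] only 5 remains possible at r1c5 ⇒ r1c5=5.
Step 15. [r2c3∈{5}] r2c3 has the single candidate 5 ⇒ r2c3=5.
Step 16. [r5c3∈{6}] r5c3 has the single candidate 6. So r5c3=6.
Step 17. [r6c5∈{3}] r6c5 has the single candidate 3. So r6c5=3.

Answer: 1 6 4 2 5 3 / 2 3 5 1 6 4 / 6 5 1 3 4 2 / 4 2 3 6 1 5 / 3 4 6 5 2 1 / 5 1 2 4 3 6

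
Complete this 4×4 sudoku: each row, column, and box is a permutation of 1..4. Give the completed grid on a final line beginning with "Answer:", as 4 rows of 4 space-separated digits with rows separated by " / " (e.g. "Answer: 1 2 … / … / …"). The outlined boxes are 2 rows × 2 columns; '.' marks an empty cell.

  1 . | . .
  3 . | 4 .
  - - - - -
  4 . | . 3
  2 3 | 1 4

Step 1. [r1c4∈{2}] r1c4's peers cover all but 2 ⇒ r1c4=2.
Step 2. [r2c2∈{2}] r2c2's peers cover all but 2 ⇒ r2c2=2.
Step 3. [r3c2∈{1}] nothing but 1 survives at r3c2, so r3c2=1.
Step 4. [r3c3∈{2}] nothing but 2 survives at r3c3 ⇒ r3c3=2.
Step 5. [r1c2∈{4}] only 4 remains possible at r1c2, so r1c2=4.
Step 6. [r1c3∈{3}] r1c3 is down to just 3 ⇒ r1c3=3.
Step 7. [r2c4∈{1}] only 1 remains possible at r2c4. So r2c4=1.

Answer: 1 4 3 2 / 3 2 4 1 / 4 1 2 3 / 2 3 1 4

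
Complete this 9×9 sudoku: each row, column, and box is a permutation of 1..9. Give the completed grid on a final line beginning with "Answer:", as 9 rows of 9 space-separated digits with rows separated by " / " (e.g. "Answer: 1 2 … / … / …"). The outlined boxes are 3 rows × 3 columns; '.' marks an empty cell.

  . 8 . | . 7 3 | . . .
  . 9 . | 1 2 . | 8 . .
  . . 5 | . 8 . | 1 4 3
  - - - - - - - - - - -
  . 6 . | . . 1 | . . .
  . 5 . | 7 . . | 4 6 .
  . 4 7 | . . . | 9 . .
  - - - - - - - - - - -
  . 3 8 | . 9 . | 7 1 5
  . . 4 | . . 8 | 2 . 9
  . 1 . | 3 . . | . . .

Step 1. [r4c7∈{3,5}] r4c7 is the only open cell in col 7 admitting 3, so r4c7=3.
Step 2. [r9c7∈{6}] r9c7 has the single candidate 6, so r9c7=6.
Step 3. [r9c6∈{2,4,5,7}] in col 6, 7 fits only at r9c6, so r9c6=7.
Step 4. [r3c2∈{2,7}] col 2 places 2 nowhere but r3c2, so r3c2=2.
Step 5. [r1c7∈{5}] r1c7 is down to just 5. So r1c7=5.
Step 6. [r3c1∈{6,7}] 7 has one home in row 3: r3c1. So r3c1=7.
Step 7. [r9c8∈{8}] nothing but 8 survives at r9c8 ⇒ r9c8=8.
Step 8. [r5c5∈{3}] only 3 remains possible at r5c5 ⇒ r5c5=3.
Step 9. [r6c1∈{1,2,3,8}] across row 6, 3 lands solely at r6c1. So r6c1=3.
Step 10. [r2c6∈{4,5,6}] r2c6 is the only open cell in row 2 admitting 5 ⇒ r2c6=5.
Step 11. [r1c4∈{4,6,9}] 4 has one home in box 2: r1c4, so r1c4=4.
Step 12. [r6c9∈{1,2,8}] 1 has one home in row 6: r6c9 ⇒ r6c9=1.
Step 13. [r6c4∈{2,5,6,8}] in row 6, 8 fits only at r6c4 ⇒ r6c4=8.
Step 14. [r7c6∈{2,4,6}] 4 has one home in row 7: r7c6, so r7c6=4.
Step 15. [r9c5∈{5}] nothing but 5 survives at r9c5, so r9c5=5.
Step 16. [r8c4∈{6}] only 6 remains possible at r8c4 ⇒ r8c4=6.
Step 17. [r7c1∈{2,6}] across row 7, 6 lands solely at r7c1. So r7c1=6.
Step 18. [r4c4∈{2,5,9}] in col 4, 5 fits only at r4c4, so r4c4=5.
Step 19. [r5c6∈{2,9}] r5c6 is the only open cell in box 5 admitting 9, so r5c6=9.
Step 20. [r6c6∈{2,6}] 2 has one home in col 6: r6c6. So r6c6=2.
Step 21. [r2c8∈{7}] r2c8 is down to just 7, so r2c8=7.
Step 22. [r4c8∈{2}] only 2 remains possible at r4c8. So r4c8=2.
Step 23. [r4c3∈{9}] r4c3's peers cover all but 9 ⇒ r4c3=9.
Step 24. [r2c9∈{6}] r2c9 has the single candidate 6 ⇒ r2c9=6.
Step 25. [r1c1∈{1}] nothing but 1 survives at r1c1. So r1c1=1.
Step 26. [r4c1∈{8}] r4c1 has the single candidate 8, so r4c1=8.
Step 27. [r5c1∈{2}] r5c1 has the single candidate 2. So r5c1=2.
Step 28. [r2c1∈{4}] r2c1 is down to just 4. So r2c1=4.
Step 29. [r3c6∈{6}] r3c6 has the single candidate 6, so r3c6=6.
Step 30. [r8c2∈{7}] only 7 remains possible at r8c2. So r8c2=7.
Step 31. [r2c3∈{3}] nothing but 3 survives at r2c3. So r2c3=3.
Step 32. [r1c3∈{6}] r1c3 is down to just 6. So r1c3=6.
Step 33. [r8c8∈{3}] only 3 remains possible at r8c8, so r8c8=3.
Step 34. [r9c1∈{9}] r9c1 has the single candidate 9 ⇒ r9c1=9.
Step 35. [r5c3∈{1}] r5c3's peers cover all but 1 ⇒ r5c3=1.
Step 36. [r6c8∈{5}] only 5 remains possible at r6c8 ⇒ r6c8=5.
Step 37. [r6c5∈{6}] r6c5's peers cover all but 6, so r6c5=6.
Step 38. [r7c4∈{2}] only 2 remains possible at r7c4, so r7c4=2.
Step 39. [r1c8∈{9}] r1c8 is down to just 9 ⇒ r1c8=9.
Step 40. [r8c5∈{1}] r8c5's peers cover all but 1 ⇒ r8c5=1.
Step 41. [r9c3∈{2}] r9c3 is down to just 2 ⇒ r9c3=2.
Step 42. [r3c4∈{9}] r3c4 is down to just 9 ⇒ r3c4=9.
Step 43. [r1c9∈{2}] nothing but 2 survives at r1c9. So r1c9=2.
Step 44. [r8c1∈{5}] r8c1's peers cover all but 5. So r8c1=5.
Step 45. [r4c9∈{7}] nothing but 7 survives at r4c9, so r4c9=7.
Step 46. [r4c5∈{4}] only 4 remains possible at r4c5, so r4c5=4.
Step 47. [r9c9∈{4}] r9c9 has the single candidate 4 ⇒ r9c9=4.
Step 48. [r5c9∈{8}] r5c9's peers cover all but 8. So r5c9=8.

Answer: 1 8 6 4 7 3 5 9 2 / 4 9 3 1 2 5 8 7 6 / 7 2 5 9 8 6 1 4 3 / 8 6 9 5 4 1 3 2 7 / 2 5 1 7 3 9 4 6 8 / 3 4 7 8 6 2 9 5 1 / 6 3 8 2 9 4 7 1 5 / 5 7 4 6 1 8 2 3 9 / 9 1 2 3 5 7 6 8 4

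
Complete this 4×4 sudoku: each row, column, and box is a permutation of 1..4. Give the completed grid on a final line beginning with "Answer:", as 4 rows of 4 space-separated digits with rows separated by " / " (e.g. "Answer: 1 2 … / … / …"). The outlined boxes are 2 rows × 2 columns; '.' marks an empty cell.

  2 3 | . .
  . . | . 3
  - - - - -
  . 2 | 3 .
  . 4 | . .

Step 1. [r3c1∈{1}] nothing but 1 survives at r3c1 ⇒ r3c1=1.
Step 2. [r2c3∈{1,2,4}] r2c3 is the only open cell in row 2 admitting 2 ⇒ r2c3=2.
Step 3. [r1c3∈{1,4}] in col 3, 4 fits only at r1c3, so r1c3=4.
Step 4. [r4c4∈{1,2}] r4c4 is the only open cell in row 4 admitting 2. So r4c4=2.
Step 5. [r4c3∈{1}] nothing but 1 survives at r4c3 ⇒ r4c3=1.
Step 6. [r4c1∈{3}] only 3 remains possible at r4c1, so r4c1=3.
Step 7. [r1c4∈{1}] only 1 remains possible at r1c4, so r1c4=1.
Step 8. [r2c1∈{4}] only 4 remains possible at r2c1 ⇒ r2c1=4.
Step 9. [r2c2∈{1}] r2c2 is down to just 1. So r2c2=1.
Step 10. [r3c4∈{4}] r3c4 has the single candidate 4 ⇒ r3c4=4.

Answer: 2 3 4 1 / 4 1 2 3 / 1 2 3 4 / 3 4 1 2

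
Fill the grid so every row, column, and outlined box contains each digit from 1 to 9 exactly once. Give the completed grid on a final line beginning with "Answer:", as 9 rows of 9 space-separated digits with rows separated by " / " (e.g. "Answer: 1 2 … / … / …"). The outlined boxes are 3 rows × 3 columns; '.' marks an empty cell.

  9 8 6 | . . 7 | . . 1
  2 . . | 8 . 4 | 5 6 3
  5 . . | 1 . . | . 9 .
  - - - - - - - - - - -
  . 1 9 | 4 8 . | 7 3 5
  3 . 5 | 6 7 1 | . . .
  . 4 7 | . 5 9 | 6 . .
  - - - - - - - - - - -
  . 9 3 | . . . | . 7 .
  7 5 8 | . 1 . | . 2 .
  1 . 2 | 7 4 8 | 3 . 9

Step 1. [r8c7∈{4}] nothing but 4 survives at r8c7, so r8c7=4.
Step 2. [r1c7∈{2}] nothing but 2 survives at r1c7. So r1c7=2.
Step 3. [r3c9∈{4,7,8}] in col 9, 7 fits only at r3c9 ⇒ r3c9=7.
Step 4. [r4c6∈{2}] r4c6 has the single candidate 2. So r4c6=2.
Step 5. [r5c9∈{2,4,8}] 4 has one home in col 9: r5c9 ⇒ r5c9=4.
Step 6. [r5c8∈{8}] r5c8 has the single candidate 8 ⇒ r5c8=8.
Step 7. [r3c5∈{2,3,6}] r3c5 is the only open cell in row 3 admitting 2, so r3c5=2.
Step 8. [r7c5∈{6}] r7c5's peers cover all but 6. So r7c5=6.
Step 9. [r6c4∈{3}] r6c4 is down to just 3. So r6c4=3.
Step 10. [r1c5∈{3}] only 3 remains possible at r1c5. So r1c5=3.
Step 11. [r3c7∈{8}] only 8 remains possible at r3c7, so r3c7=8.
Step 12. [r1c4∈{5}] nothing but 5 survives at r1c4. So r1c4=5.
Step 13. [r1c8∈{4}] nothing but 4 survives at r1c8. So r1c8=4.
Step 14. [r2c2∈{7}] r2c2's peers cover all but 7. So r2c2=7.
Step 15. [r8c9∈{6}] r8c9 has the single candidate 6 ⇒ r8c9=6.
Step 16. [r7c4∈{2}] r7c4 has the single candidate 2 ⇒ r7c4=2.
Step 17. [r2c5∈{9}] r2c5 has the single candidate 9. So r2c5=9.
Step 18. [r9c8∈{5}] r9c8's peers cover all but 5. So r9c8=5.
Step 19. [r6c9∈{2}] r6c9 has the single candidate 2, so r6c9=2.
Step 20. [r7c6∈{5}] r7c6's peers cover all but 5. So r7c6=5.
Step 21. [r7c9∈{8}] r7c9 has the single candidate 8 ⇒ r7c9=8.
Step 22. [r8c6∈{3}] nothing but 3 survives at r8c6 ⇒ r8c6=3.
Step 23. [r6c8∈{1}] r6c8 has the single candidate 1 ⇒ r6c8=1.
Step 24. [r5c2∈{2}] r5c2 has the single candidate 2. So r5c2=2.
Step 25. [r7c1∈{4}] r7c1 is down to just 4, so r7c1=4.
Step 26. [r3c3∈{4}] r3c3's peers cover all but 4 ⇒ r3c3=4.
Step 27. [r5c7∈{9}] nothing but 9 survives at r5c7 ⇒ r5c7=9.
Step 28. [r3c6∈{6}] r3c6 has the single candidate 6. So r3c6=6.
Step 29. [r8c4∈{9}] nothing but 9 survives at r8c4 ⇒ r8c4=9.
Step 30. [r3c2∈{3}] only 3 remains possible at r3c2 ⇒ r3c2=3.
Step 31. [r9c2∈{6}] only 6 remains possible at r9c2. So r9c2=6.
Step 32. [r6c1∈{8}] r6c1 has the single candidate 8 ⇒ r6c1=8.
Step 33. [r7c7∈{1}] r7c7 is down to just 1. So r7c7=1.
Step 34. [r2c3∈{1}] only 1 remains possible at r2c3, so r2c3=1.
Step 35. [r4c1∈{6}] r4c1 has the single candidate 6 ⇒ r4c1=6.

Answer: 9 8 6 5 3 7 2 4 1 / 2 7 1 8 9 4 5 6 3 / 5 3 4 1 2 6 8 9 7 / 6 1 9 4 8 2 7 3 5 / 3 2 5 6 7 1 9 8 4 / 8 4 7 3 5 9 6 1 2 / 4 9 3 2 6 5 1 7 8 / 7 5 8 9 1 3 4 2 6 / 1 6 2 7 4 8 3 5 9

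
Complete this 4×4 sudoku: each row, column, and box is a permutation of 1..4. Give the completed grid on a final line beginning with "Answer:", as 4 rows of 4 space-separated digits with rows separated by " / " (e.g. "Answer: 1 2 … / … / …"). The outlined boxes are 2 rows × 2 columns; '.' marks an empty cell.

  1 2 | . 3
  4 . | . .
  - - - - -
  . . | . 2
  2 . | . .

Step 1. [r4c4∈{1,4}] across col 4, 4 lands solely at r4c4, so r4c4=4.
Step 2. [r3c1∈{3}] r3c1's peers cover all but 3, so r3c1=3.
Step 3. [r3c3∈{1}] r3c3's peers cover all but 1, so r3c3=1.
Step 4. [r2c4∈{1}] only 1 remains possible at r2c4. So r2c4=1.
Step 5. [r2c2∈{3}] nothing but 3 survives at r2c2 ⇒ r2c2=3.
Step 6. [r4c2∈{1}] only 1 remains possible at r4c2. So r4c2=1.
Step 7. [r2c3∈{2}] only 2 remains possible at r2c3. So r2c3=2.
Step 8. [r3c2∈{4}] r3c2 is down to just 4, so r3c2=4.
Step 9. [r4c3∈{3}] nothing but 3 survives at r4c3 ⇒ r4c3=3.
Step 10. [r1c3∈{4}] r1c3 has the single candidate 4 ⇒ r1c3=4.

Answer: 1 2 4 3 / 4 3 2 1 / 3 4 1 2 / 2 1 3 4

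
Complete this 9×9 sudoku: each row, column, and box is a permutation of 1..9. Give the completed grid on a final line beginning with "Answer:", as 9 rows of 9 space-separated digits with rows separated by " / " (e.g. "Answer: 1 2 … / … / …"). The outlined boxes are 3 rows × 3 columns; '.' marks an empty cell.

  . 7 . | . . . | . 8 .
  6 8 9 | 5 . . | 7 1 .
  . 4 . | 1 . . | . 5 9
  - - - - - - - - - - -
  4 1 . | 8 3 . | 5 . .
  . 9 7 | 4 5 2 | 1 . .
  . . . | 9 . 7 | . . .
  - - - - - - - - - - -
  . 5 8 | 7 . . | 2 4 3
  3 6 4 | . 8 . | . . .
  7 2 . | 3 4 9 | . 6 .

Step 1. [r1c4∈{2,6}] in col 4, 6 fits only at r1c4, so r1c4=6.
Step 2. [r3c1∈{2}] nothing but 2 survives at r3c1. So r3c1=2.
Step 3. [r5c9∈{6,8}] row 5 places 6 nowhere but r5c9. So r5c9=6.
Step 4. [r3c3∈{3}] only 3 remains possible at r3c3. So r3c3=3.
Step 5. [r9c9∈{1,5,8}] in row 9, 5 fits only at r9c9. So r9c9=5.
Step 6. [r6c9∈{2,4,8}] in col 9, 8 fits only at r6c9, so r6c9=8.
Step 7. [r1c7∈{3,4}] box 3 places 3 nowhere but r1c7 ⇒ r1c7=3.
Step 8. [r4c6∈{6}] r4c6 has the single candidate 6, so r4c6=6.
Step 9. [r4c3∈{2}] r4c3 is down to just 2 ⇒ r4c3=2.
Step 10. [r7c6∈{1}] only 1 remains possible at r7c6. So r7c6=1.
Step 11. [r6c1∈{5}] r6c1 is down to just 5, so r6c1=5.
Step 12. [r2c5∈{2}] r2c5 has the single candidate 2, so r2c5=2.
Step 13. [r4c8∈{7,9}] 9 has one home in row 4: r4c8. So r4c8=9.
Step 14. [r1c6∈{4}] r1c6 has the single candidate 4, so r1c6=4.
Step 15. [r4c9∈{7}] r4c9 has the single candidate 7 ⇒ r4c9=7.
Step 16. [r6c2∈{3}] r6c2 is down to just 3 ⇒ r6c2=3.
Step 17. [r1c3∈{1,5}] in row 1, 5 fits only at r1c3. So r1c3=5.
Step 18. [r3c7∈{6}] r3c7 is down to just 6 ⇒ r3c7=6.
Step 19. [r6c3∈{6}] r6c3's peers cover all but 6, so r6c3=6.
Step 20. [r9c7∈{8}] nothing but 8 survives at r9c7. So r9c7=8.
Step 21. [r1c9∈{2}] only 2 remains possible at r1c9. So r1c9=2.
Step 22. [r9c3∈{1}] only 1 remains possible at r9c3, so r9c3=1.
Step 23. [r6c5∈{1}] r6c5 is down to just 1, so r6c5=1.
Step 24. [r7c5∈{6}] only 6 remains possible at r7c5 ⇒ r7c5=6.
Step 25. [r6c7∈{4}] only 4 remains possible at r6c7. So r6c7=4.
Step 26. [r1c1∈{1}] r1c1 has the single candidate 1. So r1c1=1.
Step 27. [r8c4∈{2}] only 2 remains possible at r8c4. So r8c4=2.
Step 28. [r8c6∈{5}] only 5 remains possible at r8c6 ⇒ r8c6=5.
Step 29. [r1c5∈{9}] r1c5 has the single candidate 9. So r1c5=9.
Step 30. [r8c9∈{1}] nothing but 1 survives at r8c9 ⇒ r8c9=1.
Step 31. [r2c9∈{4}] r2c9's peers cover all but 4 ⇒ r2c9=4.
Step 32. [r5c1∈{8}] r5c1 has the single candidate 8. So r5c1=8.
Step 33. [r3c6∈{8}] r3c6 is down to just 8. So r3c6=8.
Step 34. [r7c1∈{9}] nothing but 9 survives at r7c1, so r7c1=9.
Step 35. [r3c5∈{7}] r3c5 is down to just 7, so r3c5=7.
Step 36. [r8c8∈{7}] r8c8 has the single candidate 7 ⇒ r8c8=7.
Step 37. [r2c6∈{3}] only 3 remains possible at r2c6 ⇒ r2c6=3.
Step 38. [r8c7∈{9}] r8c7 has the single candidate 9 ⇒ r8c7=9.
Step 39. [r5c8∈{3}] r5c8 has the single candidate 3 ⇒ r5c8=3.
Step 40. [r6c8∈{2}] r6c8 is down to just 2 ⇒ r6c8=2.

Answer: 1 7 5 6 9 4 3 8 2 / 6 8 9 5 2 3 7 1 4 / 2 4 3 1 7 8 6 5 9 / 4 1 2 8 3 6 5 9 7 / 8 9 7 4 5 2 1 3 6 / 5 3 6 9 1 7 4 2 8 / 9 5 8 7 6 1 2 4 3 / 3 6 4 2 8 5 9 7 1 / 7 2 1 3 4 9 8 6 5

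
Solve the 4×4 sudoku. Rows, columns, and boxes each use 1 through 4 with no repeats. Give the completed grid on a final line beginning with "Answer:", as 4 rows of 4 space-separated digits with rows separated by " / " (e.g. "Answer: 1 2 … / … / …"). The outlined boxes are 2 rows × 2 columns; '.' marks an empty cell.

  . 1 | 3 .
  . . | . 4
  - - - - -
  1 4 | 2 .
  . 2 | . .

Step 1. [r2c1∈{2,3}] across row 2, 2 lands solely at r2c1, so r2c1=2.
Step 2. [r4c4∈{1,3}] r4c4 is the only open cell in col 4 admitting 1, so r4c4=1.
Step 3. [r1c1∈{4}] r1c1 is down to just 4, so r1c1=4.
Step 4. [r4c1∈{3}] r4c1's peers cover all but 3. So r4c1=3.
Step 5. [r2c3∈{1}] only 1 remains possible at r2c3, so r2c3=1.
Step 6. [r2c2∈{3}] r2c2 is down to just 3, so r2c2=3.
Step 7. [r4c3∈{4}] nothing but 4 survives at r4c3, so r4c3=4.
Step 8. [r3c4∈{3}] r3c4's peers cover all but 3, so r3c4=3.
Step 9. [r1c4∈{2}] r1c4's peers cover all but 2, so r1c4=2.

Answer: 4 1 3 2 / 2 3 1 4 / 1 4 2 3 / 3 2 4 1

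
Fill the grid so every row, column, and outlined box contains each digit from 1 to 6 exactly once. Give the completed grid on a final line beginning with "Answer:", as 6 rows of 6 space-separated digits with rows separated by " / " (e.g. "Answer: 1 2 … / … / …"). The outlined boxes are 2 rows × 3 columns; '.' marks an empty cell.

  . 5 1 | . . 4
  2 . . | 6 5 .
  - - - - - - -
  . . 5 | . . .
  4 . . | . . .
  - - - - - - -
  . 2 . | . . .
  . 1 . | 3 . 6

Step 1. [r3c1∈{1,3,6}] 1 has one home in col 1: r3c1 ⇒ r3c1=1.
Step 2. [r4c3∈{2,3,6}] col 3 places 2 nowhere but r4c3. So r4c3=2.
Step 3. [r2c6∈{1,3}] in row 2, 1 fits only at r2c6, so r2c6=1.
Step 4. [r1c5∈{2,3}] across box 2, 3 lands solely at r1c5, so r1c5=3.
Step 5. [r5c1∈{3,5,6}] in col 1, 3 fits only at r5c1, so r5c1=3.
Step 6. [r6c3∈{4}] r6c3 has the single candidate 4, so r6c3=4.
Step 7. [r3c6∈{2,3}] in col 6, 2 fits only at r3c6 ⇒ r3c6=2.
Step 8. [r3c2∈{3,6}] in row 3, 3 fits only at r3c2. So r3c2=3.
Step 9. [r5c6∈{5}] r5c6 is down to just 5 ⇒ r5c6=5.
Step 10. [r3c4∈{4}] r3c4 has the single candidate 4. So r3c4=4.
Step 11. [r5c4∈{1}] r5c4 has the single candidate 1 ⇒ r5c4=1.
Step 12. [r4c5∈{1,6}] 1 has one home in row 4: r4c5, so r4c5=1.
Step 13. [r4c4∈{5}] r4c4 has the single candidate 5, so r4c4=5.
Step 14. [r1c1∈{6}] r1c1's peers cover all but 6 ⇒ r1c1=6.
Step 15. [r4c2∈{6}] only 6 remains possible at r4c2, so r4c2=6.
Step 16. [r2c2∈{4}] r2c2's peers cover all but 4, so r2c2=4.
Step 17. [r6c1∈{5}] nothing but 5 survives at r6c1, so r6c1=5.
Step 18. [r5c3∈{6}] only 6 remains possible at r5c3, so r5c3=6.
Step 19. [r3c5∈{6}] nothing but 6 survives at r3c5, so r3c5=6.
Step 20. [r1c4∈{2}] nothing but 2 survives at r1c4, so r1c4=2.
Step 21. [r5c5∈{4}] only 4 remains possible at r5c5. So r5c5=4.
Step 22. [r6c5∈{2}] r6c5's peers cover all but 2. So r6c5=2.
Step 23. [r4c6∈{3}] r4c6's peers cover all but 3. So r4c6=3.
Step 24. [r2c3∈{3}] r2c3 has the single candidate 3. So r2c3=3.

Answer: 6 5 1 2 3 4 / 2 4 3 6 5 1 / 1 3 5 4 6 2 / 4 6 2 5 1 3 / 3 2 6 1 4 5 / 5 1 4 3 2 6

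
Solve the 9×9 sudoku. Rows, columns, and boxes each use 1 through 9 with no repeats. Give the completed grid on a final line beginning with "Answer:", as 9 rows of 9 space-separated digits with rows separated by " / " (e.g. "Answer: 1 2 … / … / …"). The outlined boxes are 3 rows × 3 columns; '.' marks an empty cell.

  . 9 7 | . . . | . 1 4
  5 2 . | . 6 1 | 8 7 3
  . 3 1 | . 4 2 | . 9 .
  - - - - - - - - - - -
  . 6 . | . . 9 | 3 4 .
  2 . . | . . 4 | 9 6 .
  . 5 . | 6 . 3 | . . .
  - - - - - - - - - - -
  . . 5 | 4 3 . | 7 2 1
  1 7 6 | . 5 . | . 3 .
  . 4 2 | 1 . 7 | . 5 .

Step 1. [r4c3∈{8}] r4c3's peers cover all but 8 ⇒ r4c3=8.
Step 2. [r1c5∈{8}] nothing but 8 survives at r1c5. So r1c5=8.
Step 3. [r4c5∈{1,2,7}] in row 4, 1 fits only at r4c5 ⇒ r4c5=1.
Step 4. [r5c4∈{5,7,8}] box 5 places 8 nowhere but r5c4 ⇒ r5c4=8.
Step 5. [r4c4∈{2,5,7}] across box 5, 5 lands solely at r4c4, so r4c4=5.
Step 6. [r3c1∈{6,8}] across row 3, 8 lands solely at r3c1. So r3c1=8.
Step 7. [r9c9∈{6,8,9}] in row 9, 8 fits only at r9c9 ⇒ r9c9=8.
Step 8. [r6c5∈{2,7}] across col 5, 2 lands solely at r6c5, so r6c5=2.
Step 9. [r6c1∈{4,7,9}] col 1 places 4 nowhere but r6c1, so r6c1=4.
Step 10. [r3c9∈{5,6}] 6 has one home in col 9: r3c9 ⇒ r3c9=6.
Step 11. [r6c9∈{7}] nothing but 7 survives at r6c9, so r6c9=7.
Step 12. [r9c5∈{9}] nothing but 9 survives at r9c5, so r9c5=9.
Step 13. [r7c2∈{8}] r7c2 has the single candidate 8, so r7c2=8.
Step 14. [r1c6∈{5}] r1c6 is down to just 5. So r1c6=5.
Step 15. [r8c7∈{4}] r8c7's peers cover all but 4. So r8c7=4.
Step 16. [r7c1∈{9}] r7c1 has the single candidate 9. So r7c1=9.
Step 17. [r2c4∈{9}] r2c4 is down to just 9, so r2c4=9.
Step 18. [r5c9∈{5}] r5c9 has the single candidate 5. So r5c9=5.
Step 19. [r6c3∈{9}] nothing but 9 survives at r6c3 ⇒ r6c3=9.
Step 20. [r6c8∈{8}] r6c8 has the single candidate 8. So r6c8=8.
Step 21. [r6c7∈{1}] only 1 remains possible at r6c7 ⇒ r6c7=1.
Step 22. [r1c4∈{3}] only 3 remains possible at r1c4 ⇒ r1c4=3.
Step 23. [r2c3∈{4}] nothing but 4 survives at r2c3, so r2c3=4.
Step 24. [r1c7∈{2}] nothing but 2 survives at r1c7. So r1c7=2.
Step 25. [r8c6∈{8}] r8c6 has the single candidate 8, so r8c6=8.
Step 26. [r1c1∈{6}] r1c1 has the single candidate 6. So r1c1=6.
Step 27. [r3c4∈{7}] nothing but 7 survives at r3c4 ⇒ r3c4=7.
Step 28. [r5c2∈{1}] r5c2's peers cover all but 1. So r5c2=1.
Step 29. [r9c1∈{3}] only 3 remains possible at r9c1. So r9c1=3.
Step 30. [r5c5∈{7}] r5c5 is down to just 7 ⇒ r5c5=7.
Step 31. [r7c6∈{6}] r7c6 has the single candidate 6 ⇒ r7c6=6.
Step 32. [r8c9∈{9}] only 9 remains possible at r8c9, so r8c9=9.
Step 33. [r3c7∈{5}] r3c7 is down to just 5. So r3c7=5.
Step 34. [r9c7∈{6}] r9c7's peers cover all but 6, so r9c7=6.
Step 35. [r5c3∈{3}] r5c3 has the single candidate 3. So r5c3=3.
Step 36. [r4c1∈{7}] only 7 remains possible at r4c1 ⇒ r4c1=7.
Step 37. [r8c4∈{2}] r8c4 is down to just 2. So r8c4=2.
Step 38. [r4c9∈{2}] r4c9 is down to just 2, so r4c9=2.

Answer: 6 9 7 3 8 5 2 1 4 / 5 2 4 9 6 1 8 7 3 / 8 3 1 7 4 2 5 9 6 / 7 6 8 5 1 9 3 4 2 / 2 1 3 8 7 4 9 6 5 / 4 5 9 6 2 3 1 8 7 / 9 8 5 4 3 6 7 2 1 / 1 7 6 2 5 8 4 3 9 / 3 4 2 1 9 7 6 5 8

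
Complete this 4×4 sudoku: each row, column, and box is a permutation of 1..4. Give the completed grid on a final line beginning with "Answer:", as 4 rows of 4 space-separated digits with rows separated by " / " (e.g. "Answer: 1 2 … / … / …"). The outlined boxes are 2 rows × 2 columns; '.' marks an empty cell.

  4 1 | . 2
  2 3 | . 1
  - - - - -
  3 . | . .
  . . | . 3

Step 1. [r3c4∈{4}] r3c4 has the single candidate 4. So r3c4=4.
Step 2. [r3c3∈{1,2}] 1 has one home in row 3: r3c3. So r3c3=1.
Step 3. [r4c2∈{2,4}] r4c2 is the only open cell in row 4 admitting 4 ⇒ r4c2=4.
Step 4. [r3c2∈{2}] r3c2 is down to just 2. So r3c2=2.
Step 5. [r2c3∈{4}] nothing but 4 survives at r2c3, so r2c3=4.
Step 6. [r4c3∈{2}] r4c3 has the single candidate 2 ⇒ r4c3=2.
Step 7. [r4c1∈{1}] r4c1's peers cover all but 1 ⇒ r4c1=1.
Step 8. [r1c3∈{3}] only 3 remains possible at r1c3 ⇒ r1c3=3.

Answer: 4 1 3 2 / 2 3 4 1 / 3 2 1 4 / 1 4 2 3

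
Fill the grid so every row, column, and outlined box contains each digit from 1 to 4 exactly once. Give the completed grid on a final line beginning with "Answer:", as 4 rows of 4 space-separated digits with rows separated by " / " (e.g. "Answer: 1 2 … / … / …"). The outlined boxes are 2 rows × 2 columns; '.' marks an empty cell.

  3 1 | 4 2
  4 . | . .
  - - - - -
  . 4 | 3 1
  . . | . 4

Step 1. [r3c1∈{2}] r3c1 is down to just 2, so r3c1=2.
Step 2. [r2c3∈{1}] r2c3 is down to just 1, so r2c3=1.
Step 3. [r2c2∈{2}] only 2 remains possible at r2c2, so r2c2=2.
Step 4. [r4c2∈{3}] r4c2's peers cover all but 3, so r4c2=3.
Step 5. [r2c4∈{3}] r2c4 has the single candidate 3 ⇒ r2c4=3.
Step 6. [r4c1∈{1}] r4c1 has the single candidate 1. So r4c1=1.
Step 7. [r4c3∈{2}] r4c3's peers cover all but 2 ⇒ r4c3=2.

Answer: 3 1 4 2 / 4 2 1 3 / 2 4 3 1 / 1 3 2 4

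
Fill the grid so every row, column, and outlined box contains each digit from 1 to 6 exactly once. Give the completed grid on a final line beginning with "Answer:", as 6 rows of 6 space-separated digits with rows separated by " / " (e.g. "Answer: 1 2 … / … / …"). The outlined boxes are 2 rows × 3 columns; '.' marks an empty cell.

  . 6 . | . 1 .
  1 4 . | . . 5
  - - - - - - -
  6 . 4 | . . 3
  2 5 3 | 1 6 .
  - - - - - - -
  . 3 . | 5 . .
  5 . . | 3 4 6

Step 1. [r2c3∈{2}] r2c3's peers cover all but 2, so r2c3=2.
Step 2. [r3c4∈{2}] nothing but 2 survives at r3c4 ⇒ r3c4=2.
Step 3. [r6c3∈{1}] r6c3 has the single candidate 1, so r6c3=1.
Step 4. [r1c6∈{2,4}] in row 1, 2 fits only at r1c6 ⇒ r1c6=2.
Step 5. [r1c1∈{3}] r1c1 is down to just 3. So r1c1=3.
Step 6. [r1c3∈{5}] nothing but 5 survives at r1c3, so r1c3=5.
Step 7. [r5c3∈{6}] r5c3 is down to just 6. So r5c3=6.
Step 8. [r1c4∈{4}] nothing but 4 survives at r1c4. So r1c4=4.
Step 9. [r5c6∈{1}] r5c6 is down to just 1 ⇒ r5c6=1.
Step 10. [r6c2∈{2}] r6c2's peers cover all but 2, so r6c2=2.
Step 11. [r5c1∈{4}] r5c1's peers cover all but 4. So r5c1=4.
Step 12. [r3c2∈{1}] only 1 remains possible at r3c2. So r3c2=1.
Step 13. [r5c5∈{2}] r5c5's peers cover all but 2. So r5c5=2.
Step 14. [r4c6∈{4}] r4c6's peers cover all but 4 ⇒ r4c6=4.
Step 15. [r3c5∈{5}] nothing but 5 survives at r3c5, so r3c5=5.
Step 16. [r2c4∈{6}] only 6 remains possible at r2c4. So r2c4=6.
Step 17. [r2c5∈{3}] r2c5 is down to just 3. So r2c5=3.

Answer: 3 6 5 4 1 2 / 1 4 2 6 3 5 / 6 1 4 2 5 3 / 2 5 3 1 6 4 / 4 3 6 5 2 1 / 5 2 1 3 4 6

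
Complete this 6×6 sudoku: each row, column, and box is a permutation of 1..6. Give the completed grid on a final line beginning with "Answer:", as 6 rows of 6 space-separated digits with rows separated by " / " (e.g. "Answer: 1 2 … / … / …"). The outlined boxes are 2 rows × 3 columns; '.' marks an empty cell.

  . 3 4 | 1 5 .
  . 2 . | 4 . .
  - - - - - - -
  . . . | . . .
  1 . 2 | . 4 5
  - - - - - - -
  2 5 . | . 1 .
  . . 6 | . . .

Step 1. [r4c4∈{3,6}] r4c4 is the only open cell in row 4 admitting 3 ⇒ r4c4=3.
Step 2. [r5c3∈{3}] nothing but 3 survives at r5c3. So r5c3=3.
Step 3. [r1c1∈{6}] nothing but 6 survives at r1c1, so r1c1=6.
Step 4. [r6c1∈{4}] r6c1 is down to just 4 ⇒ r6c1=4.
Step 5. [r1c6∈{2}] nothing but 2 survives at r1c6, so r1c6=2.
Step 6. [r5c4∈{6}] only 6 remains possible at r5c4, so r5c4=6.
Step 7. [r2c1∈{5}] only 5 remains possible at r2c1 ⇒ r2c1=5.
Step 8. [r6c6∈{3}] r6c6 is down to just 3, so r6c6=3.
Step 9. [r3c4∈{2}] r3c4's peers cover all but 2. So r3c4=2.
Step 10. [r3c5∈{6}] nothing but 6 survives at r3c5 ⇒ r3c5=6.
Step 11. [r3c1∈{3}] only 3 remains possible at r3c1, so r3c1=3.
Step 12. [r3c2∈{4}] only 4 remains possible at r3c2 ⇒ r3c2=4.
Step 13. [r2c5∈{3}] r2c5 has the single candidate 3 ⇒ r2c5=3.
Step 14. [r6c2∈{1}] only 1 remains possible at r6c2, so r6c2=1.
Step 15. [r2c3∈{1}] r2c3's peers cover all but 1. So r2c3=1.
Step 16. [r3c6∈{1}] only 1 remains possible at r3c6 ⇒ r3c6=1.
Step 17. [r5c6∈{4}] r5c6 is down to just 4, so r5c6=4.
Step 18. [r6c5∈{2}] r6c5's peers cover all but 2 ⇒ r6c5=2.
Step 19. [r2c6∈{6}] r2c6 has the single candidate 6 ⇒ r2c6=6.
Step 20. [r4c2∈{6}] r4c2 has the single candidate 6 ⇒ r4c2=6.
Step 21. [r3c3∈{5}] nothing but 5 survives at r3c3, so r3c3=5.
Step 22. [r6c4∈{5}] r6c4 is down to just 5. So r6c4=5.

Answer: 6 3 4 1 5 2 / 5 2 1 4 3 6 / 3 4 5 2 6 1 / 1 6 2 3 4 5 / 2 5 3 6 1 4 / 4 1 6 5 2 3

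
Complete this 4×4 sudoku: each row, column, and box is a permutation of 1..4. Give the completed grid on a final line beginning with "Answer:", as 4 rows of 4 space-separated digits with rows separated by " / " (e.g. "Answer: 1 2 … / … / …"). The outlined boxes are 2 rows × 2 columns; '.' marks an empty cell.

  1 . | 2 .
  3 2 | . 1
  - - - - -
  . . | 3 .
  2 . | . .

Step 1. [r4c4∈{4}] r4c4's peers cover all but 4. So r4c4=4.
Step 2. [r3c2∈{1,4}] r3c2 is the only open cell in row 3 admitting 1, so r3c2=1.
Step 3. [r1c4∈{3}] only 3 remains possible at r1c4. So r1c4=3.
Step 4. [r3c4∈{2}] nothing but 2 survives at r3c4 ⇒ r3c4=2.
Step 5. [r3c1∈{4}] r3c1 is down to just 4. So r3c1=4.
Step 6. [r4c2∈{3}] r4c2 has the single candidate 3 ⇒ r4c2=3.
Step 7. [r2c3∈{4}] r2c3's peers cover all but 4, so r2c3=4.
Step 8. [r4c3∈{1}] r4c3 has the single candidate 1. So r4c3=1.
Step 9. [r1c2∈{4}] only 4 remains possible at r1c2. So r1c2=4.

Answer: 1 4 2 3 / 3 2 4 1 / 4 1 3 2 / 2 3 1 4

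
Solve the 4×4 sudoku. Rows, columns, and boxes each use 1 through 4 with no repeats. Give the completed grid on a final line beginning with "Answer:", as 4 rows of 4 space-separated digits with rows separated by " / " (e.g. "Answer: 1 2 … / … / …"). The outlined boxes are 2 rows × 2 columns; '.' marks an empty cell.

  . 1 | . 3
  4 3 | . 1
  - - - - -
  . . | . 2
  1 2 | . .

Step 1. [r1c3∈{2,4}] 4 has one home in row 1: r1c3, so r1c3=4.
Step 2. [r3c3∈{1,3}] 1 has one home in row 3: r3c3. So r3c3=1.
Step 3. [r3c1∈{3}] r3c1 is down to just 3. So r3c1=3.
Step 4. [r3c2∈{4}] r3c2 is down to just 4, so r3c2=4.
Step 5. [r2c3∈{2}] nothing but 2 survives at r2c3. So r2c3=2.
Step 6. [r4c4∈{4}] r4c4's peers cover all but 4. So r4c4=4.
Step 7. [r4c3∈{3}] r4c3 has the single candidate 3, so r4c3=3.
Step 8. [r1c1∈{2}] nothing but 2 survives at r1c1, so r1c1=2.

Answer: 2 1 4 3 / 4 3 2 1 / 3 4 1 2 / 1 2 3 4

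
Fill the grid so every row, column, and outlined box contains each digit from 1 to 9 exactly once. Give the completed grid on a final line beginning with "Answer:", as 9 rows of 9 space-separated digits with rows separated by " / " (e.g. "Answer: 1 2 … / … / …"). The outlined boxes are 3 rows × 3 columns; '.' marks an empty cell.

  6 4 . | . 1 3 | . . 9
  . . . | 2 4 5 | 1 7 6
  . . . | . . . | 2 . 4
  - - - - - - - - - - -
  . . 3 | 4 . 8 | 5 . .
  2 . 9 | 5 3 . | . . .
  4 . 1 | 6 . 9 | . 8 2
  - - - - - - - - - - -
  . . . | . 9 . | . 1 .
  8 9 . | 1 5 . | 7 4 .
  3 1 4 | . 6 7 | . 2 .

Step 1. [r4c1∈{7}] r4c1 has the single candidate 7, so r4c1=7.
Step 2. [r7c2∈{2,5,6,7}] col 2 places 2 nowhere but r7c2, so r7c2=2.
Step 3. [r3c2∈{3,5,7,8}] col 2 places 7 nowhere but r3c2. So r3c2=7.
Step 4. [r9c4∈{8}] r9c4 is down to just 8 ⇒ r9c4=8.
Step 5. [r7c7∈{3,6,8}] across box 9, 6 lands solely at r7c7, so r7c7=6.
Step 6. [r2c3∈{8}] only 8 remains possible at r2c3. So r2c3=8.
Step 7. [r3c3∈{5}] r3c3 has the single candidate 5, so r3c3=5.
Step 8. [r7c9∈{3,5,8}] row 7 places 8 nowhere but r7c9. So r7c9=8.
Step 9. [r4c2∈{6}] r4c2's peers cover all but 6. So r4c2=6.
Step 10. [r5c6∈{1}] nothing but 1 survives at r5c6 ⇒ r5c6=1.
Step 11. [r2c1∈{9}] r2c1's peers cover all but 9, so r2c1=9.
Step 12. [r5c9∈{7}] r5c9 is down to just 7, so r5c9=7.
Step 13. [r8c6∈{2}] r8c6 is down to just 2, so r8c6=2.
Step 14. [r7c1∈{5}] nothing but 5 survives at r7c1 ⇒ r7c1=5.
Step 15. [r5c2∈{8}] r5c2's peers cover all but 8 ⇒ r5c2=8.
Step 16. [r7c3∈{7}] r7c3 is down to just 7. So r7c3=7.
Step 17. [r9c7∈{9}] r9c7 is down to just 9. So r9c7=9.
Step 18. [r6c7∈{3}] nothing but 3 survives at r6c7, so r6c7=3.
Step 19. [r2c2∈{3}] r2c2's peers cover all but 3, so r2c2=3.
Step 20. [r5c7∈{4}] only 4 remains possible at r5c7. So r5c7=4.
Step 21. [r7c4∈{3}] r7c4 has the single candidate 3, so r7c4=3.
Step 22. [r8c3∈{6}] r8c3 has the single candidate 6, so r8c3=6.
Step 23. [r1c3∈{2}] r1c3 has the single candidate 2. So r1c3=2.
Step 24. [r3c1∈{1}] only 1 remains possible at r3c1. So r3c1=1.
Step 25. [r9c9∈{5}] r9c9 is down to just 5. So r9c9=5.
Step 26. [r6c5∈{7}] only 7 remains possible at r6c5. So r6c5=7.
Step 27. [r1c4∈{7}] only 7 remains possible at r1c4. So r1c4=7.
Step 28. [r6c2∈{5}] r6c2 is down to just 5, so r6c2=5.
Step 29. [r4c8∈{9}] r4c8's peers cover all but 9, so r4c8=9.
Step 30. [r3c4∈{9}] r3c4's peers cover all but 9 ⇒ r3c4=9.
Step 31. [r4c5∈{2}] nothing but 2 survives at r4c5. So r4c5=2.
Step 32. [r8c9∈{3}] r8c9 is down to just 3. So r8c9=3.
Step 33. [r3c6∈{6}] r3c6 has the single candidate 6. So r3c6=6.
Step 34. [r1c7∈{8}] r1c7 has the single candidate 8, so r1c7=8.
Step 35. [r3c8∈{3}] r3c8 has the single candidate 3, so r3c8=3.
Step 36. [r7c6∈{4}] only 4 remains possible at r7c6 ⇒ r7c6=4.
Step 37. [r3c5∈{8}] r3c5's peers cover all but 8 ⇒ r3c5=8.
Step 38. [r1c8∈{5}] r1c8 is down to just 5, so r1c8=5.
Step 39. [r5c8∈{6}] r5c8 has the single candidate 6. So r5c8=6.
Step 40. [r4c9∈{1}] r4c9's peers cover all but 1 ⇒ r4c9=1.

Answer: 6 4 2 7 1 3 8 5 9 / 9 3 8 2 4 5 1 7 6 / 1 7 5 9 8 6 2 3 4 / 7 6 3 4 2 8 5 9 1 / 2 8 9 5 3 1 4 6 7 / 4 5 1 6 7 9 3 8 2 / 5 2 7 3 9 4 6 1 8 / 8 9 6 1 5 2 7 4 3 / 3 1 4 8 6 7 9 2 5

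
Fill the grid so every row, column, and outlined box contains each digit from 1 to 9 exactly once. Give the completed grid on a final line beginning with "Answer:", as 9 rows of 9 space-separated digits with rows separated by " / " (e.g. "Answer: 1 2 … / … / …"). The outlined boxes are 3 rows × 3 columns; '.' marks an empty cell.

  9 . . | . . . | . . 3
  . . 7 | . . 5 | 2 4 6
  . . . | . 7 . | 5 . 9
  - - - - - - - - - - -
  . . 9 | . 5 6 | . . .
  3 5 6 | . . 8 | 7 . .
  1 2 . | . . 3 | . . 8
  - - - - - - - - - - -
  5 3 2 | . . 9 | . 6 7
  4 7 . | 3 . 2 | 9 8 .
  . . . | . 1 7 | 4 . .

Step 1. [r2c1∈{8}] nothing but 8 survives at r2c1. So r2c1=8.
Step 2. [r3c4∈{1,2,4,6,8}] row 3 places 8 nowhere but r3c4. So r3c4=8.
Step 3. [r3c8∈{1}] r3c8 has the single candidate 1 ⇒ r3c8=1.
Step 4. [r7c4∈{4}] r7c4's peers cover all but 4. So r7c4=4.
Step 5. [r1c6∈{1,4}] across col 6, 1 lands solely at r1c6 ⇒ r1c6=1.
Step 6. [r6c3∈{4}] r6c3 is down to just 4, so r6c3=4.
Step 7. [r6c5∈{9}] r6c5 is down to just 9 ⇒ r6c5=9.
Step 8. [r4c9∈{1,2,4}] row 4 places 4 nowhere but r4c9, so r4c9=4.
Step 9. [r8c9∈{1,5}] row 8 places 5 nowhere but r8c9. So r8c9=5.
Step 10. [r5c9∈{1,2}] col 9 places 1 nowhere but r5c9, so r5c9=1.
Step 11. [r5c4∈{2}] r5c4 is down to just 2. So r5c4=2.
Step 12. [r1c4∈{6}] r1c4 is down to just 6 ⇒ r1c4=6.
Step 13. [r1c2∈{4}] only 4 remains possible at r1c2. So r1c2=4.
Step 14. [r9c2∈{6,8,9}] across row 9, 9 lands solely at r9c2, so r9c2=9.
Step 15. [r4c8∈{2,3}] in row 4, 2 fits only at r4c8 ⇒ r4c8=2.
Step 16. [r4c1∈{7}] nothing but 7 survives at r4c1. So r4c1=7.
Step 17. [r3c1∈{2,6}] in row 3, 2 fits only at r3c1 ⇒ r3c1=2.
Step 18. [r3c3∈{3}] only 3 remains possible at r3c3. So r3c3=3.
Step 19. [r9c4∈{5}] nothing but 5 survives at r9c4, so r9c4=5.
Step 20. [r1c7∈{8}] r1c7 has the single candidate 8, so r1c7=8.
Step 21. [r6c8∈{5}] r6c8's peers cover all but 5. So r6c8=5.
Step 22. [r4c4∈{1}] r4c4 has the single candidate 1 ⇒ r4c4=1.
Step 23. [r2c5∈{3}] r2c5 has the single candidate 3. So r2c5=3.
Step 24. [r8c3∈{1}] r8c3 has the single candidate 1. So r8c3=1.
Step 25. [r1c5∈{2}] only 2 remains possible at r1c5 ⇒ r1c5=2.
Step 26. [r5c5∈{4}] r5c5 is down to just 4. So r5c5=4.
Step 27. [r9c3∈{8}] r9c3 has the single candidate 8. So r9c3=8.
Step 28. [r6c4∈{7}] r6c4's peers cover all but 7, so r6c4=7.
Step 29. [r1c3∈{5}] r1c3's peers cover all but 5. So r1c3=5.
Step 30. [r4c2∈{8}] only 8 remains possible at r4c2 ⇒ r4c2=8.
Step 31. [r8c5∈{6}] r8c5's peers cover all but 6. So r8c5=6.
Step 32. [r3c6∈{4}] only 4 remains possible at r3c6, so r3c6=4.
Step 33. [r3c2∈{6}] only 6 remains possible at r3c2, so r3c2=6.
Step 34. [r7c7∈{1}] nothing but 1 survives at r7c7 ⇒ r7c7=1.
Step 35. [r9c8∈{3}] r9c8 is down to just 3, so r9c8=3.
Step 36. [r4c7∈{3}] nothing but 3 survives at r4c7 ⇒ r4c7=3.
Step 37. [r2c2∈{1}] r2c2 has the single candidate 1, so r2c2=1.
Step 38. [r2c4∈{9}] nothing but 9 survives at r2c4, so r2c4=9.
Step 39. [r9c9∈{2}] only 2 remains possible at r9c9 ⇒ r9c9=2.
Step 40. [r5c8∈{9}] r5c8 is down to just 9. So r5c8=9.
Step 41. [r6c7∈{6}] r6c7's peers cover all but 6, so r6c7=6.
Step 42. [r7c5∈{8}] nothing but 8 survives at r7c5. So r7c5=8.
Step 43. [r9c1∈{6}] r9c1's peers cover all but 6 ⇒ r9c1=6.
Step 44. [r1c8∈{7}] r1c8 has the single candidate 7 ⇒ r1c8=7.

Answer: 9 4 5 6 2 1 8 7 3 / 8 1 7 9 3 5 2 4 6 / 2 6 3 8 7 4 5 1 9 / 7 8 9 1 5 6 3 2 4 / 3 5 6 2 4 8 7 9 1 / 1 2 4 7 9 3 6 5 8 / 5 3 2 4 8 9 1 6 7 / 4 7 1 3 6 2 9 8 5 / 6 9 8 5 1 7 4 3 2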